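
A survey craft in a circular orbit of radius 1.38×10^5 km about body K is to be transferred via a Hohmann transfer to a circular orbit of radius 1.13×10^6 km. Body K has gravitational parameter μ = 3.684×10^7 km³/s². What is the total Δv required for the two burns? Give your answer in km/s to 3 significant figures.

Δv = 8.52 km/s

The Hohmann ellipse has a_t = (r₁ + r₂)/2 = 6.340×10^5 km.
Circular speed at r₁: v₁ = √(μ/r₁) = √(3.684×10^7/1.380×10^5) = 16.339 km/s.
On the transfer ellipse at r₁, v² = μ(2/r − 1/a) gives v_p = √[μ(2/r₁ − 1/a_t)] = 21.813 km/s.
First burn Δv₁ = |v_p − v₁| = 5.474 km/s.
Circular speed at r₂: v₂ = √(μ/r₂) = 5.710 km/s.
Transfer-orbit speed at r₂: v_a = √[μ(2/r₂ − 1/a_t)] = 2.664 km/s.
Second burn Δv₂ = |v₂ − v_a| = 3.046 km/s.
Total Δv = Δv₁ + Δv₂ = 8.520 km/s.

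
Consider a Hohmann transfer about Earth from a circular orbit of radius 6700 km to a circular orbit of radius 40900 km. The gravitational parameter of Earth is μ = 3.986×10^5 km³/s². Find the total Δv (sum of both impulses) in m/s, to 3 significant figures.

The Hohmann ellipse has a_t = (r₁ + r₂)/2 = 23800 km.
At r₁ the circular-orbit speed is v₁ = √(μ/r₁) = 7.713141 km/s.
On the transfer ellipse at r₁, vis-viva equation gives v_p = √[μ(2/r₁ − 1/a_t)] = 10.11124 km/s.
First burn Δv₁ = |v_p − v₁| = 2.39810 km/s.
Circular speed at r₂: v₂ = √(μ/r₂) = 3.12181 km/s.
Transfer-orbit speed at r₂: v_a = √[μ(2/r₂ − 1/a_t)] = 1.65636 km/s.
Second burn Δv₂ = |v₂ − v_a| = 1.46545 km/s.
Δv = Δv₁ + Δv₂ = 2.39810 + 1.46545 = 3.864 km/s.

Δv = 3860 m/s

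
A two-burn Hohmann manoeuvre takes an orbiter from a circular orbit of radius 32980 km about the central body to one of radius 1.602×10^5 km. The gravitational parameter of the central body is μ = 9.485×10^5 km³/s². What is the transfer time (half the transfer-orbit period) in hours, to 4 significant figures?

Transfer-ellipse semi-major axis a_t = (r₁ + r₂)/2 = (32980 + 1.602×10^5)/2 = 96590 km.
Transfer time t = π√(a_t³/μ) = π√((96590)³ / 9.485×10^5) = 96830 s.
Converting: 96830 s ÷ 3600 s/hour = 26.90 hours.

t = 26.90 hours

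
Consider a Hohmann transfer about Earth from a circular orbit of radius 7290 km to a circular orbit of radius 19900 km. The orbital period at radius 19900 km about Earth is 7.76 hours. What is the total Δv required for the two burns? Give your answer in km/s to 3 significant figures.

From Kepler's third law T² = 4π²r³/μ at r = 19900 km, T = 7.76 hours = 7.76 × 3600 s = 27936 s: μ = 4π²r³/T² = 3.98649×10^5 km³/s².
Semi-major axis of the transfer orbit: a_t = (7290 + 19900)/2 = 13595 km.
At r₁ the circular-orbit speed is v₁ = √(μ/r₁) = 7.395 km/s.
On the transfer ellipse at r₁, vis-viva equation gives v_p = √[μ(2/r₁ − 1/a_t)] = 8.947 km/s.
First burn Δv₁ = |v_p − v₁| = 1.552 km/s.
Circular speed at r₂: v₂ = √(μ/r₂) = 4.476 km/s.
Transfer-orbit speed at r₂: v_a = √[μ(2/r₂ − 1/a_t)] = 3.278 km/s.
Second burn Δv₂ = |v₂ − v_a| = 1.198 km/s.
Δv = Δv₁ + Δv₂ = 1.552 + 1.198 = 2.750 km/s.

Δv = 2.75 km/s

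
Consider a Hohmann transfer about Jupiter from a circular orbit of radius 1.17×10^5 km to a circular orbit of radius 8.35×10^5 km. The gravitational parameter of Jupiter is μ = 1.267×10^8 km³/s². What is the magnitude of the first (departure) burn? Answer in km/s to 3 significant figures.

Δv₁ = 10.7 km/s

The Hohmann ellipse has a_t = (r₁ + r₂)/2 = 4.760×10^5 km.
On the circular orbit at r = 1.170×10^5 km, v_c = √(μ/r) = 32.908 km/s.
Transfer-orbit speed at the same r (vis-viva, a = a_t): v_t = √[μ(2/r − 1/a_t)] = 43.585 km/s.
Δv₁ = |v_t − v_c| = |43.585 − 32.908| = 10.68 km/s.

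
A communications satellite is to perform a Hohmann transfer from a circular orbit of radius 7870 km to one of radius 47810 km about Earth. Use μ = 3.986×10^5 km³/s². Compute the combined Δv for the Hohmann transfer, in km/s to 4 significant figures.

Δv = 3.562 km/s

Semi-major axis of the transfer orbit: a_t = (7870 + 47810)/2 = 27840 km.
At r₁ the circular-orbit speed is v₁ = √(μ/r₁) = 7.1167 km/s.
Transfer-orbit speed at r₁ (vis-viva equation): v_p = √[μ(2/r₁ − 1/a_t)] = 9.3262 km/s.
First burn Δv₁ = |v_p − v₁| = 2.2095 km/s.
At r₂, v₂ = √(μ/r₂) = 2.8874 km/s.
Transfer-orbit speed at r₂: v_a = √[μ(2/r₂ − 1/a_t)] = 1.5352 km/s.
Second burn Δv₂ = |v₂ − v_a| = 1.3522 km/s.
Total Δv = Δv₁ + Δv₂ = 3.562 km/s.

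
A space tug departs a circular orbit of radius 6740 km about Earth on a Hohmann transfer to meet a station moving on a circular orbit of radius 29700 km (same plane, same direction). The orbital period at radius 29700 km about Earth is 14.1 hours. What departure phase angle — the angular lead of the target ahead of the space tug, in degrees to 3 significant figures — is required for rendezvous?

From Kepler's third law T² = 4π²r³/μ at r = 29700 km, T = 14.1 hours = 14.1 × 3600 s = 50760 s: μ = 4π²r³/T² = 4.01408×10^5 km³/s².
Semi-major axis of the transfer orbit: a_t = (6740 + 29700)/2 = 18220 km.
The half-period of the transfer ellipse is t = π√(a_t³/μ) = 12195 s.
The target's mean motion on its circular orbit is ω₂ = √(μ/r₂³) = 1.2378×10^-4 rad/s.
Angle swept by the target during transfer: ω₂·t = 1.5095 rad = 86.49°.
Arrival is 180° from departure on the ellipse, so φ = 180° − 86.49° = 93.5°.

φ = 93.5°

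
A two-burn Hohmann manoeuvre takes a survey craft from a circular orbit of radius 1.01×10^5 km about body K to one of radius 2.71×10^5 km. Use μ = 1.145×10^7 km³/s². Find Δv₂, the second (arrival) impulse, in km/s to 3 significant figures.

Δv₂ = 1.71 km/s

Semi-major axis of the transfer orbit: a_t = (1.010×10^5 + 2.710×10^5)/2 = 1.860×10^5 km.
Circular speed at r = 2.710×10^5 km: v_c = √(μ/r) = 6.500 km/s.
Vis-viva on the transfer ellipse at r = 2.710×10^5 km gives v_t = √[μ(2/r − 1/a_t)] = 4.790 km/s.
Δv₂ = |v_t − v_c| = |4.790 − 6.500| = 1.710 km/s.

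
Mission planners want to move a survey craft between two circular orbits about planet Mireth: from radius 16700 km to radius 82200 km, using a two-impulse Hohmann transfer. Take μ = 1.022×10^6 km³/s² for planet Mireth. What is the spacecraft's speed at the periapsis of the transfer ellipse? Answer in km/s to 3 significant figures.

v = 10.1 km/s

Transfer-ellipse semi-major axis a_t = (r₁ + r₂)/2 = (16700 + 82200)/2 = 49450 km.
The periapsis of the transfer ellipse is at r = 16700 km.
From the vis-viva equation, v = √[μ(2/r − 1/a_t)] = 10.09 km/s.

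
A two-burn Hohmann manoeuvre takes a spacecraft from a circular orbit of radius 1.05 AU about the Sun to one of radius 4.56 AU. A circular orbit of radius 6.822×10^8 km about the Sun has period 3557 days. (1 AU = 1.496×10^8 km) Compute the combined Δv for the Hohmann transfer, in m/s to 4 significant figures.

Δv = 13410 m/s

From Kepler's third law T² = 4π²r³/μ at r = 6.822×10^8 km, T = 3557 days = 3557 × 86400 s = 3.073248×10^8 s: μ = 4π²r³/T² = 1.32709×10^11 km³/s².
In km: r₁ = 1.05 × 1.496×10^8 = 1.5708×10^8 km; r₂ = 4.56 × 1.496×10^8 = 6.82176×10^8 km.
Semi-major axis of the transfer orbit: a_t = (1.5708×10^8 + 6.82176×10^8)/2 = 4.19628×10^8 km.
Circular speed at r₁: v₁ = √(μ/r₁) = √(1.32709×10^11/1.5708×10^8) = 29.066 km/s.
Transfer-orbit speed at r₁ (vis-viva): v_p = √[μ(2/r₁ − 1/a_t)] = 37.060 km/s.
First burn Δv₁ = |v_p − v₁| = 7.994 km/s.
Circular speed at r₂: v₂ = √(μ/r₂) = 13.948 km/s.
Transfer-orbit speed at r₂: v_a = √[μ(2/r₂ − 1/a_t)] = 8.5336 km/s.
Second burn Δv₂ = |v₂ − v_a| = 5.414 km/s.
Total Δv = Δv₁ + Δv₂ = 13.41 km/s.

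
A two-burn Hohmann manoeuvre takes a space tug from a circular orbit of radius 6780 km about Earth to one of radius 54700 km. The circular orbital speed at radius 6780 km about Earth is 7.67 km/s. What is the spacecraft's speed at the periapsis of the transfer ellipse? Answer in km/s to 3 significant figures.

v = 10.2 km/s

From the circular-orbit relation v² = μ/r at r = 6780 km: μ = v²r = (7.67)² × 6780 = 3.98860×10^5 km³/s².
Semi-major axis of the transfer orbit: a_t = (6780 + 54700)/2 = 30740 km.
The periapsis of the transfer ellipse is at r = 6780 km.
Vis-viva: v = √[μ(2/r − 1/a_t)] = √[3.98860×10^5 × (2/6780 − 1/30740)] = 10.23 km/s.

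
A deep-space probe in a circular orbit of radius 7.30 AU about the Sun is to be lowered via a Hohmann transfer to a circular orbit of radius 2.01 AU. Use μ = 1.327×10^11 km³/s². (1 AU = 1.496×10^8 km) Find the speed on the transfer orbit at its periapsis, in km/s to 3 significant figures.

v = 26.3 km/s

In km: r₁ = 7.30 × 1.496×10^8 = 1.09208×10^9 km; r₂ = 2.01 × 1.496×10^8 = 3.00696×10^8 km.
Semi-major axis of the transfer orbit: a_t = (1.09208×10^9 + 3.00696×10^8)/2 = 6.96388×10^8 km.
At periapsis, r = 3.00696×10^8 km.
From the vis-viva equation, v = √[μ(2/r − 1/a_t)] = 26.31 km/s.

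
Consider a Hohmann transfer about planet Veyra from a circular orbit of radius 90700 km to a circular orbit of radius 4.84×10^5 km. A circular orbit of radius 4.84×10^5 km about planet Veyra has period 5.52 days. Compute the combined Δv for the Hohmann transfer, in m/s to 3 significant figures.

Δv = 7180 m/s

From Kepler's third law T² = 4π²r³/μ at r = 4.84×10^5 km, T = 5.52 days = 5.52 × 86400 s = 4.76928×10^5 s: μ = 4π²r³/T² = 1.96784×10^7 km³/s².
Transfer-ellipse semi-major axis a_t = (r₁ + r₂)/2 = (90700 + 4.840×10^5)/2 = 2.8735×10^5 km.
At r₁ the circular-orbit speed is v₁ = √(μ/r₁) = 14.730 km/s.
On the transfer ellipse at r₁, vis-viva equation gives v_p = √[μ(2/r₁ − 1/a_t)] = 19.117 km/s.
First burn Δv₁ = |v_p − v₁| = 4.387 km/s.
At r₂, v₂ = √(μ/r₂) = 6.376 km/s.
Transfer-orbit speed at r₂: v_a = √[μ(2/r₂ − 1/a_t)] = 3.582 km/s.
Second burn Δv₂ = |v₂ − v_a| = 2.794 km/s.
Δv = Δv₁ + Δv₂ = 4.387 + 2.794 = 7.181 km/s.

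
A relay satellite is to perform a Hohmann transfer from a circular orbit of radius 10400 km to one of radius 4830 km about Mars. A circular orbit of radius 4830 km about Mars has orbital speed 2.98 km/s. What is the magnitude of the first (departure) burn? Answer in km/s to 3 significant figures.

Δv₁ = 0.413 km/s

From the circular-orbit relation v² = μ/r at r = 4830 km: μ = v²r = (2.98)² × 4830 = 42892.3 km³/s².
The Hohmann ellipse has a_t = (r₁ + r₂)/2 = 7615 km.
On the circular orbit at r = 10400 km, v_c = √(μ/r) = 2.0308 km/s.
Transfer-orbit speed at the same r (vis-viva, a = a_t): v_t = √[μ(2/r − 1/a_t)] = 1.6174 km/s.
Δv₁ = |v_t − v_c| = |1.6174 − 2.0308| = 0.4134 km/s.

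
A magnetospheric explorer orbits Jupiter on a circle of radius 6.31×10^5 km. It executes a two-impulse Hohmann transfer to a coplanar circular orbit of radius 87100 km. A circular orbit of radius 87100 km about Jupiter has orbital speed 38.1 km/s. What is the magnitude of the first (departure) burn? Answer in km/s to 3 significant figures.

From the circular-orbit relation v² = μ/r at r = 87100 km: μ = v²r = (38.1)² × 87100 = 1.26435×10^8 km³/s².
Semi-major axis of the transfer orbit: a_t = (6.310×10^5 + 87100)/2 = 3.5905×10^5 km.
Circular speed at r = 6.310×10^5 km: v_c = √(μ/r) = 14.155 km/s.
Vis-viva on the transfer ellipse at r = 6.310×10^5 km gives v_t = √[μ(2/r − 1/a_t)] = 6.9719 km/s.
Δv₁ = |v_t − v_c| = |6.9719 − 14.155| = 7.183 km/s.

Δv₁ = 7.18 km/s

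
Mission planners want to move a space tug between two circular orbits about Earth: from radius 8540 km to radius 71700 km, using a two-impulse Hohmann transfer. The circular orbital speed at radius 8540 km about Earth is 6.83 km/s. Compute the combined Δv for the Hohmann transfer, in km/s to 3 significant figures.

Δv = 3.57 km/s

From the circular-orbit relation v² = μ/r at r = 8540 km: μ = v²r = (6.83)² × 8540 = 3.98382×10^5 km³/s².
Transfer-ellipse semi-major axis a_t = (r₁ + r₂)/2 = (8540 + 71700)/2 = 40120 km.
At r₁ the circular-orbit speed is v₁ = √(μ/r₁) = 6.8300 km/s.
Transfer-orbit speed at r₁ (vis-viva): v_p = √[μ(2/r₁ − 1/a_t)] = 9.1306 km/s.
First burn Δv₁ = |v_p − v₁| = 2.3006 km/s.
Circular speed at r₂: v₂ = √(μ/r₂) = 2.357165 km/s.
Transfer-orbit speed at r₂: v_a = √[μ(2/r₂ − 1/a_t)] = 1.087523 km/s.
Second burn Δv₂ = |v₂ − v_a| = 1.2696 km/s.
Total Δv = Δv₁ + Δv₂ = 3.570 km/s.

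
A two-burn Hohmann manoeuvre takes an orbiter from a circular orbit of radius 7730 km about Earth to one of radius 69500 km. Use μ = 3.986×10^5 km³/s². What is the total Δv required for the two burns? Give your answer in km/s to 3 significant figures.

Δv = 3.78 km/s

Semi-major axis of the transfer orbit: a_t = (7730 + 69500)/2 = 38615 km.
At r₁ the circular-orbit speed is v₁ = √(μ/r₁) = 7.181 km/s.
Transfer-orbit speed at r₁ (vis-viva): v_p = √[μ(2/r₁ − 1/a_t)] = 9.634 km/s.
First burn Δv₁ = |v_p − v₁| = 2.453 km/s.
At r₂, v₂ = √(μ/r₂) = 2.3948 km/s.
Transfer-orbit speed at r₂: v_a = √[μ(2/r₂ − 1/a_t)] = 1.0715 km/s.
Second burn Δv₂ = |v₂ − v_a| = 1.323 km/s.
Δv = Δv₁ + Δv₂ = 2.453 + 1.323 = 3.776 km/s.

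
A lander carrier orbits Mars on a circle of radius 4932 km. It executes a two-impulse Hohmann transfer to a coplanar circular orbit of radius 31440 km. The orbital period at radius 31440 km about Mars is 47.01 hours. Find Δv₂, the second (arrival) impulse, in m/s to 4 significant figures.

Δv₂ = 559.4 m/s

From Kepler's third law T² = 4π²r³/μ at r = 31440 km, T = 47.01 hours = 47.01 × 3600 s = 1.69236×10^5 s: μ = 4π²r³/T² = 42837.3 km³/s².
The Hohmann ellipse has a_t = (r₁ + r₂)/2 = 18186 km.
Circular speed at r = 31440 km: v_c = √(μ/r) = 1.1673 km/s.
Transfer-orbit speed at the same r (vis-viva, a = a_t): v_t = √[μ(2/r − 1/a_t)] = 0.60787 km/s.
Δv₂ = |v_t − v_c| = |0.60787 − 1.1673| = 0.5594 km/s.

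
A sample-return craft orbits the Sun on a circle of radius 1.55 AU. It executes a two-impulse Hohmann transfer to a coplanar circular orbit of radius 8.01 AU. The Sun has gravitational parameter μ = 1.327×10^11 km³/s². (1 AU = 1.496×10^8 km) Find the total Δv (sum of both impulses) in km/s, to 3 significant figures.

In km: r₁ = 1.55 × 1.496×10^8 = 2.3188×10^8 km; r₂ = 8.01 × 1.496×10^8 = 1.198296×10^9 km.
Semi-major axis of the transfer orbit: a_t = (2.3188×10^8 + 1.198296×10^9)/2 = 7.15088×10^8 km.
Circular speed at r₁: v₁ = √(μ/r₁) = √(1.327×10^11/2.3188×10^8) = 23.922 km/s.
On the transfer ellipse at r₁, vis-viva equation gives v_p = √[μ(2/r₁ − 1/a_t)] = 30.967 km/s.
First burn Δv₁ = |v_p − v₁| = 7.045 km/s.
Circular speed at r₂: v₂ = √(μ/r₂) = 10.5233 km/s.
Transfer-orbit speed at r₂: v_a = √[μ(2/r₂ − 1/a_t)] = 5.99246 km/s.
Second burn Δv₂ = |v₂ − v_a| = 4.531 km/s.
Total Δv = Δv₁ + Δv₂ = 11.58 km/s.

Δv = 11.6 km/s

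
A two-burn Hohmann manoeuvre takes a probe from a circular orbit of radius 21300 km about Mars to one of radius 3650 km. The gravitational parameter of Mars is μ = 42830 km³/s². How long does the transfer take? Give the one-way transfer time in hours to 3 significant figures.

Semi-major axis of the transfer orbit: a_t = (21300 + 3650)/2 = 12475 km.
By Kepler's third law the transfer-orbit period is T = 2π√(a_t³/μ), so t = T/2 = 21151 s.
Converting: 21151 s ÷ 3600 s/hour = 5.88 hours.

t = 5.88 hours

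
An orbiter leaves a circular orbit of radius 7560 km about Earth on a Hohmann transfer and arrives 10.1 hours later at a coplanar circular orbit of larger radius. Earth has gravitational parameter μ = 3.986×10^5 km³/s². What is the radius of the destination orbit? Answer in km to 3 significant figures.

Transfer time t = 10.1 hours = 36360 s, and t = π√(a_t³/μ).
So a_t = (μ t²/π²)^(1/3) = (3.986×10^5 × (36360)² / π²)^(1/3) = 37656 km.
Since a_t = (r₁ + r₂)/2, r₂ = 2a_t − r₁ = 2×37656 − 7560 = 67752 km.

r₂ = 67800 km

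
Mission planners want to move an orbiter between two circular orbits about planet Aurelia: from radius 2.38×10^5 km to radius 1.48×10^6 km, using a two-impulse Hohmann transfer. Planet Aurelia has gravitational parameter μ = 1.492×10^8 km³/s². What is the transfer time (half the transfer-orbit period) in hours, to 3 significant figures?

The Hohmann ellipse has a_t = (r₁ + r₂)/2 = 8.590×10^5 km.
Half the transfer-orbit period gives t = π√(a_t³/μ) = 2.048×10^5 s.
Converting: 2.048×10^5 s ÷ 3600 s/hour = 56.9 hours.

t = 56.9 hours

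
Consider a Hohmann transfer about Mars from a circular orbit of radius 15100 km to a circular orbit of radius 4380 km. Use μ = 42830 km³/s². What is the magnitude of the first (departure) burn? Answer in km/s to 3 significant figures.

Δv₁ = 0.555 km/s

Semi-major axis of the transfer orbit: a_t = (15100 + 4380)/2 = 9740 km.
Circular speed at r = 15100 km: v_c = √(μ/r) = 1.6842 km/s.
Vis-viva on the transfer ellipse at r = 15100 km gives v_t = √[μ(2/r − 1/a_t)] = 1.1294 km/s.
Δv₁ = |v_t − v_c| = |1.1294 − 1.6842| = 0.5548 km/s.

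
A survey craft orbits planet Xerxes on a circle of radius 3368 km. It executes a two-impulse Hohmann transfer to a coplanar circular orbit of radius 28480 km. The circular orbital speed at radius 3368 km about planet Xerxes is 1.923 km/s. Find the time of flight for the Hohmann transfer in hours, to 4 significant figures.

t = 15.71 hours

From the circular-orbit relation v² = μ/r at r = 3368 km: μ = v²r = (1.923)² × 3368 = 12454.6 km³/s².
The Hohmann ellipse has a_t = (r₁ + r₂)/2 = 15924 km.
Transfer time t = π√(a_t³/μ) = π√((15924)³ / 12454.6) = 56570 s.
Converting: 56570 s ÷ 3600 s/hour = 15.71 hours.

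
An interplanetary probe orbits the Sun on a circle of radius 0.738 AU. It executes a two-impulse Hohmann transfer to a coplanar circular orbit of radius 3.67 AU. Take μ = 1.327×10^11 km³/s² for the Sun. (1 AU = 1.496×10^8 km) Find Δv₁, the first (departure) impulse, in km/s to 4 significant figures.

Δv₁ = 10.07 km/s

In km: r₁ = 0.738 × 1.496×10^8 = 1.104048×10^8 km; r₂ = 3.67 × 1.496×10^8 = 5.49032×10^8 km.
Transfer-ellipse semi-major axis a_t = (r₁ + r₂)/2 = (1.104048×10^8 + 5.49032×10^8)/2 = 3.297184×10^8 km.
On the circular orbit at r = 1.104048×10^8 km, v_c = √(μ/r) = 34.67 km/s.
Vis-viva on the transfer ellipse at r = 1.104048×10^8 km gives v_t = √[μ(2/r − 1/a_t)] = 44.74 km/s.
Δv₁ = |v_t − v_c| = |44.74 − 34.67| = 10.07 km/s.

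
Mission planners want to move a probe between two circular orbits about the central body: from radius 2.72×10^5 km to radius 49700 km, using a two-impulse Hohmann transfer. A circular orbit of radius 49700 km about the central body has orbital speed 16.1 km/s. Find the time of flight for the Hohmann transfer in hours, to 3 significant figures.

t = 15.7 hours

From the circular-orbit relation v² = μ/r at r = 49700 km: μ = v²r = (16.1)² × 49700 = 1.28827×10^7 km³/s².
Transfer-ellipse semi-major axis a_t = (r₁ + r₂)/2 = (2.720×10^5 + 49700)/2 = 1.6085×10^5 km.
Transfer time t = π√(a_t³/μ) = π√((1.6085×10^5)³ / 1.28827×10^7) = 56460 s.
Converting: 56460 s ÷ 3600 s/hour = 15.7 hours.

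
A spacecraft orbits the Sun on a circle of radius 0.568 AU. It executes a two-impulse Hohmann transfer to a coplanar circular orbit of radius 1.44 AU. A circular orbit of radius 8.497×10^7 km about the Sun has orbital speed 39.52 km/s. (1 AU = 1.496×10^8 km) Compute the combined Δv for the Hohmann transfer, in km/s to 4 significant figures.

Δv = 13.96 km/s

From the circular-orbit relation v² = μ/r at r = 8.497×10^7 km: μ = v²r = (39.52)² × 8.497×10^7 = 1.32709×10^11 km³/s².
In km: r₁ = 0.568 × 1.496×10^8 = 8.49728×10^7 km; r₂ = 1.44 × 1.496×10^8 = 2.15424×10^8 km.
Semi-major axis of the transfer orbit: a_t = (8.49728×10^7 + 2.15424×10^8)/2 = 1.501984×10^8 km.
Circular speed at r₁: v₁ = √(μ/r₁) = √(1.32709×10^11/8.49728×10^7) = 39.5193 km/s.
Transfer-orbit speed at r₁ (v² = μ(2/r − 1/a)): v_p = √[μ(2/r₁ − 1/a_t)] = 47.3287 km/s.
First burn Δv₁ = |v_p − v₁| = 7.809 km/s.
Circular speed at r₂: v₂ = √(μ/r₂) = 24.8201 km/s.
Transfer-orbit speed at r₂: v_a = √[μ(2/r₂ − 1/a_t)] = 18.6685 km/s.
Second burn Δv₂ = |v₂ − v_a| = 6.152 km/s.
Δv = Δv₁ + Δv₂ = 7.809 + 6.152 = 13.96 km/s.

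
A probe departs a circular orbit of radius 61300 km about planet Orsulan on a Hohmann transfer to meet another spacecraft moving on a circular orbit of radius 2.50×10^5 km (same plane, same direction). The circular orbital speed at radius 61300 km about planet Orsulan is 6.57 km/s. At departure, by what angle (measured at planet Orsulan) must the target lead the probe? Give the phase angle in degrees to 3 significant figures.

From the circular-orbit relation v² = μ/r at r = 61300 km: μ = v²r = (6.57)² × 61300 = 2.64601×10^6 km³/s².
Semi-major axis of the transfer orbit: a_t = (61300 + 2.500×10^5)/2 = 1.5565×10^5 km.
The half-period of the transfer ellipse is t = π√(a_t³/μ) = 1.185982×10^5 s.
Target angular speed ω₂ = √(μ/r₂³) = 1.301324×10^-5 rad/s.
Angle swept by the target during transfer: ω₂·t = 1.54335 rad = 88.43°.
The probe traverses 180° on the transfer ellipse, so the target must lead by 180° − 88.43° = 91.6°.

φ = 91.6°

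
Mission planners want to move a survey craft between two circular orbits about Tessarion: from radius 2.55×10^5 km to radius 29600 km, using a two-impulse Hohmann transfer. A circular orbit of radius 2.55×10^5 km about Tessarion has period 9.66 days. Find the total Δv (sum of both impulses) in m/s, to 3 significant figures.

Δv = 2950 m/s

From Kepler's third law T² = 4π²r³/μ at r = 2.55×10^5 km, T = 9.66 days = 9.66 × 86400 s = 8.34624×10^5 s: μ = 4π²r³/T² = 9.39720×10^5 km³/s².
Semi-major axis of the transfer orbit: a_t = (2.550×10^5 + 29600)/2 = 1.423×10^5 km.
Circular speed at r₁: v₁ = √(μ/r₁) = √(9.39720×10^5/2.550×10^5) = 1.9197 km/s.
Transfer-orbit speed at r₁ (vis-viva equation): v_a = √[μ(2/r₁ − 1/a_t)] = 0.87553 km/s.
First burn Δv₁ = |v_a − v₁| = 1.044 km/s.
At r₂, v₂ = √(μ/r₂) = 5.6345 km/s.
Transfer-orbit speed at r₂: v_p = √[μ(2/r₂ − 1/a_t)] = 7.5426 km/s.
Second burn Δv₂ = |v₂ − v_p| = 1.908 km/s.
Total Δv = Δv₁ + Δv₂ = 2.952 km/s.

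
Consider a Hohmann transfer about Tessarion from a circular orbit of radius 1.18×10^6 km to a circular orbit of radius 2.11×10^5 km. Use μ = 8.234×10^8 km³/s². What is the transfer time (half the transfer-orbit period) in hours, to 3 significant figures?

Semi-major axis of the transfer orbit: a_t = (1.180×10^6 + 2.110×10^5)/2 = 6.955×10^5 km.
Transfer time t = π√(a_t³/μ) = π√((6.955×10^5)³ / 8.234×10^8) = 63500 s.
Converting: 63500 s ÷ 3600 s/hour = 17.6 hours.

t = 17.6 hours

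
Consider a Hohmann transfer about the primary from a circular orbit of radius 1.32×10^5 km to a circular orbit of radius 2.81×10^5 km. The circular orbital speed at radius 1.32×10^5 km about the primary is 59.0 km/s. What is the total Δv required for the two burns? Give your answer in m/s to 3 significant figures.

From the circular-orbit relation v² = μ/r at r = 1.32×10^5 km: μ = v²r = (59.0)² × 1.32×10^5 = 4.59492×10^8 km³/s².
Transfer-ellipse semi-major axis a_t = (r₁ + r₂)/2 = (1.320×10^5 + 2.810×10^5)/2 = 2.065×10^5 km.
At r₁ the circular-orbit speed is v₁ = √(μ/r₁) = 59.000 km/s.
Transfer-orbit speed at r₁ (vis-viva equation): v_p = √[μ(2/r₁ − 1/a_t)] = 68.825 km/s.
First burn Δv₁ = |v_p − v₁| = 9.825 km/s.
At r₂, v₂ = √(μ/r₂) = 40.438 km/s.
Transfer-orbit speed at r₂: v_a = √[μ(2/r₂ − 1/a_t)] = 32.331 km/s.
Second burn Δv₂ = |v₂ − v_a| = 8.107 km/s.
Total Δv = Δv₁ + Δv₂ = 17.93 km/s.

Δv = 17900 m/s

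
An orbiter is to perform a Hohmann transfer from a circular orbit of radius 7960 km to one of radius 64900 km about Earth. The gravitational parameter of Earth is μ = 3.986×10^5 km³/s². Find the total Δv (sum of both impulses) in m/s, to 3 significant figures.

Semi-major axis of the transfer orbit: a_t = (7960 + 64900)/2 = 36430 km.
Circular speed at r₁: v₁ = √(μ/r₁) = √(3.986×10^5/7960) = 7.076396 km/s.
Transfer-orbit speed at r₁ (v² = μ(2/r − 1/a)): v_p = √[μ(2/r₁ − 1/a_t)] = 9.445063 km/s.
First burn Δv₁ = |v_p − v₁| = 2.36867 km/s.
At r₂, v₂ = √(μ/r₂) = 2.47826 km/s.
Transfer-orbit speed at r₂: v_a = √[μ(2/r₂ − 1/a_t)] = 1.15844 km/s.
Second burn Δv₂ = |v₂ − v_a| = 1.31982 km/s.
Δv = Δv₁ + Δv₂ = 2.36867 + 1.31982 = 3.688 km/s.

Δv = 3690 m/s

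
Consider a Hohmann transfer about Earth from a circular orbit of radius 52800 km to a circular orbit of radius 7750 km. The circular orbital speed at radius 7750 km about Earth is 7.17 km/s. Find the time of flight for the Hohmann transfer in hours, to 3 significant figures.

t = 7.28 hours

From the circular-orbit relation v² = μ/r at r = 7750 km: μ = v²r = (7.17)² × 7750 = 3.98419×10^5 km³/s².
Transfer-ellipse semi-major axis a_t = (r₁ + r₂)/2 = (52800 + 7750)/2 = 30275 km.
Transfer time t = π√(a_t³/μ) = π√((30275)³ / 3.98419×10^5) = 26220 s.
Converting: 26220 s ÷ 3600 s/hour = 7.28 hours.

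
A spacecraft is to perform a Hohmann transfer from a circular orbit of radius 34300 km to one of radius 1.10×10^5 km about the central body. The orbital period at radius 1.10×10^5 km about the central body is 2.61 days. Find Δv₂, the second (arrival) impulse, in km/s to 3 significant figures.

Δv₂ = 0.952 km/s

From Kepler's third law T² = 4π²r³/μ at r = 1.10×10^5 km, T = 2.61 days = 2.61 × 86400 s = 2.25504×10^5 s: μ = 4π²r³/T² = 1.03331×10^6 km³/s².
The Hohmann ellipse has a_t = (r₁ + r₂)/2 = 72150 km.
Circular speed at r = 1.100×10^5 km: v_c = √(μ/r) = 3.0649 km/s.
Vis-viva on the transfer ellipse at r = 1.100×10^5 km gives v_t = √[μ(2/r − 1/a_t)] = 2.1132 km/s.
Δv₂ = |v_t − v_c| = |2.1132 − 3.0649| = 0.9517 km/s.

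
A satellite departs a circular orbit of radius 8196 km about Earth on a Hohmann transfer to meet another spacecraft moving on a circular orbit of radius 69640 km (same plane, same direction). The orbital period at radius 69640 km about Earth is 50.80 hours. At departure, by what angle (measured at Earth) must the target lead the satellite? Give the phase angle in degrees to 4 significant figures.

φ = 104.8°

From Kepler's third law T² = 4π²r³/μ at r = 69640 km, T = 50.80 hours = 50.80 × 3600 s = 1.8288×10^5 s: μ = 4π²r³/T² = 3.98661×10^5 km³/s².
The Hohmann ellipse has a_t = (r₁ + r₂)/2 = 38918 km.
The half-period of the transfer ellipse is t = π√(a_t³/μ) = 38201 s.
Target angular speed ω₂ = √(μ/r₂³) = 3.4357×10^-5 rad/s.
Angle swept by the target during transfer: ω₂·t = 1.3125 rad = 75.20°.
The satellite traverses 180° on the transfer ellipse, so the target must lead by 180° − 75.20° = 104.8°.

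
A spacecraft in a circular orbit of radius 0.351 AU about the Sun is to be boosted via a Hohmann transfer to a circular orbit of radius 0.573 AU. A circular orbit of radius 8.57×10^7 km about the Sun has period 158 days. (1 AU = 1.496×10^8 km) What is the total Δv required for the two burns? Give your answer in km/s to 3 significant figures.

From Kepler's third law T² = 4π²r³/μ at r = 8.57×10^7 km, T = 158 days = 158 × 86400 s = 1.36512×10^7 s: μ = 4π²r³/T² = 1.33340×10^11 km³/s².
In km: r₁ = 0.351 × 1.496×10^8 = 5.25096×10^7 km; r₂ = 0.573 × 1.496×10^8 = 8.57208×10^7 km.
Transfer-ellipse semi-major axis a_t = (r₁ + r₂)/2 = (5.25096×10^7 + 8.57208×10^7)/2 = 6.91152×10^7 km.
At r₁ the circular-orbit speed is v₁ = √(μ/r₁) = 50.392 km/s.
On the transfer ellipse at r₁, v² = μ(2/r − 1/a) gives v_p = √[μ(2/r₁ − 1/a_t)] = 56.120 km/s.
First burn Δv₁ = |v_p − v₁| = 5.728 km/s.
Circular speed at r₂: v₂ = √(μ/r₂) = 39.440 km/s.
Transfer-orbit speed at r₂: v_a = √[μ(2/r₂ − 1/a_t)] = 34.377 km/s.
Second burn Δv₂ = |v₂ − v_a| = 5.063 km/s.
Δv = Δv₁ + Δv₂ = 5.728 + 5.063 = 10.79 km/s.

Δv = 10.8 km/s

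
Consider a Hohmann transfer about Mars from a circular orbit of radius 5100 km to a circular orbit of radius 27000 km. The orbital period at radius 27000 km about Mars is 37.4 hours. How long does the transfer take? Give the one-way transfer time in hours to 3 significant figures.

t = 8.57 hours

From Kepler's third law T² = 4π²r³/μ at r = 27000 km, T = 37.4 hours = 37.4 × 3600 s = 1.3464×10^5 s: μ = 4π²r³/T² = 42865.0 km³/s².
Transfer-ellipse semi-major axis a_t = (r₁ + r₂)/2 = (5100 + 27000)/2 = 16050 km.
By Kepler's third law the transfer-orbit period is T = 2π√(a_t³/μ), so t = T/2 = 30850 s.
Converting: 30850 s ÷ 3600 s/hour = 8.57 hours.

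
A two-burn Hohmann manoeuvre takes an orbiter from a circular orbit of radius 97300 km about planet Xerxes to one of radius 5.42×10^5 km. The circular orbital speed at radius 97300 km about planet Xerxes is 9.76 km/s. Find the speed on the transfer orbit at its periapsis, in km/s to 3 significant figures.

v = 12.7 km/s

From the circular-orbit relation v² = μ/r at r = 97300 km: μ = v²r = (9.76)² × 97300 = 9.26856×10^6 km³/s².
The Hohmann ellipse has a_t = (r₁ + r₂)/2 = 3.1965×10^5 km.
The periapsis of the transfer ellipse is at r = 97300 km.
From the vis-viva equation, v = √[μ(2/r − 1/a_t)] = 12.71 km/s.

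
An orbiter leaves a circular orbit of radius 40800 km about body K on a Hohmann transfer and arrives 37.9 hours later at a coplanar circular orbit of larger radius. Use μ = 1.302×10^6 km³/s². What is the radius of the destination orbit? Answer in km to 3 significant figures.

r₂ = 2.29×10^5 km

Transfer time t = 37.9 hours = 1.3644×10^5 s, and t = π√(a_t³/μ).
So a_t = (μ t²/π²)^(1/3) = (1.302×10^6 × (1.3644×10^5)² / π²)^(1/3) = 1.3492×10^5 km.
Since a_t = (r₁ + r₂)/2, r₂ = 2a_t − r₁ = 2×1.3492×10^5 − 40800 = 2.2904×10^5 km.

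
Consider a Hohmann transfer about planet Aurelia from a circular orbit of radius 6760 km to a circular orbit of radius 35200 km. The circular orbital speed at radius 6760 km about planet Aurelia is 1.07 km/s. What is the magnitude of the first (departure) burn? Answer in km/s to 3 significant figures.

Δv₁ = 0.316 km/s

From the circular-orbit relation v² = μ/r at r = 6760 km: μ = v²r = (1.07)² × 6760 = 7739.52 km³/s².
The Hohmann ellipse has a_t = (r₁ + r₂)/2 = 20980 km.
On the circular orbit at r = 6760 km, v_c = √(μ/r) = 1.070 km/s.
Transfer-orbit speed at the same r (vis-viva, a = a_t): v_t = √[μ(2/r − 1/a_t)] = 1.386 km/s.
Δv₁ = |v_t − v_c| = |1.386 − 1.070| = 0.3160 km/s.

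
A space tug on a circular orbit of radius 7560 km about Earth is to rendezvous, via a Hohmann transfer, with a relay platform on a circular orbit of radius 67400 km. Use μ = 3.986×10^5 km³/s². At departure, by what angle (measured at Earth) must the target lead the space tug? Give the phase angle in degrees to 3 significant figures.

φ = 105°

Transfer-ellipse semi-major axis a_t = (r₁ + r₂)/2 = (7560 + 67400)/2 = 37480 km.
The half-period of the transfer ellipse is t = π√(a_t³/μ) = 36106 s.
Target angular speed ω₂ = √(μ/r₂³) = 3.6081×10^-5 rad/s.
Angle swept by the target during transfer: ω₂·t = 1.3027 rad = 74.64°.
The space tug traverses 180° on the transfer ellipse, so the target must lead by 180° − 74.64° = 105°.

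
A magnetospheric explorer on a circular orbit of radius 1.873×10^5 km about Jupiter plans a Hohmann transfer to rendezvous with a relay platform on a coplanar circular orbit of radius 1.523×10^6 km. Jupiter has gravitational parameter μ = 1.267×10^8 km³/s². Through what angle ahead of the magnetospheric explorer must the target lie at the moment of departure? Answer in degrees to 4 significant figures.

φ = 104.3°

Transfer-ellipse semi-major axis a_t = (r₁ + r₂)/2 = (1.873×10^5 + 1.523×10^6)/2 = 8.5515×10^5 km.
Transfer time t = π√(a_t³/μ) = 2.207×10^5 s.
The target's mean motion on its circular orbit is ω₂ = √(μ/r₂³) = 5.989×10^-6 rad/s.
Angle swept by the target during transfer: ω₂·t = 1.3218 rad = 75.73°.
Arrival is 180° from departure on the ellipse, so φ = 180° − 75.73° = 104.3°.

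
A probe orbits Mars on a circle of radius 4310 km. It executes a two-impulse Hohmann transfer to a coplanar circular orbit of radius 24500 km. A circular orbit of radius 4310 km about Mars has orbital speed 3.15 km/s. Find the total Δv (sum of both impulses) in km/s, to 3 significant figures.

From the circular-orbit relation v² = μ/r at r = 4310 km: μ = v²r = (3.15)² × 4310 = 42766.0 km³/s².
Transfer-ellipse semi-major axis a_t = (r₁ + r₂)/2 = (4310 + 24500)/2 = 14405 km.
Circular speed at r₁: v₁ = √(μ/r₁) = √(42766.0/4310) = 3.1500 km/s.
On the transfer ellipse at r₁, v² = μ(2/r − 1/a) gives v_p = √[μ(2/r₁ − 1/a_t)] = 4.1081 km/s.
First burn Δv₁ = |v_p − v₁| = 0.9581 km/s.
At r₂, v₂ = √(μ/r₂) = 1.3212 km/s.
Transfer-orbit speed at r₂: v_a = √[μ(2/r₂ − 1/a_t)] = 0.72268 km/s.
Second burn Δv₂ = |v₂ − v_a| = 0.5985 km/s.
Total Δv = Δv₁ + Δv₂ = 1.557 km/s.

Δv = 1.56 km/s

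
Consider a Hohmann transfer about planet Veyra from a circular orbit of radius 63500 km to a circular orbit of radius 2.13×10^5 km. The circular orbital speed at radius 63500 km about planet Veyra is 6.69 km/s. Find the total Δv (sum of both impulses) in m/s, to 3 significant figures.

From the circular-orbit relation v² = μ/r at r = 63500 km: μ = v²r = (6.69)² × 63500 = 2.84201×10^6 km³/s².
Semi-major axis of the transfer orbit: a_t = (63500 + 2.130×10^5)/2 = 1.3825×10^5 km.
At r₁ the circular-orbit speed is v₁ = √(μ/r₁) = 6.690 km/s.
Transfer-orbit speed at r₁ (v² = μ(2/r − 1/a)): v_p = √[μ(2/r₁ − 1/a_t)] = 8.304 km/s.
First burn Δv₁ = |v_p − v₁| = 1.614 km/s.
At r₂, v₂ = √(μ/r₂) = 3.653 km/s.
Transfer-orbit speed at r₂: v_a = √[μ(2/r₂ − 1/a_t)] = 2.476 km/s.
Second burn Δv₂ = |v₂ − v_a| = 1.177 km/s.
Δv = Δv₁ + Δv₂ = 1.614 + 1.177 = 2.791 km/s.

Δv = 2790 m/s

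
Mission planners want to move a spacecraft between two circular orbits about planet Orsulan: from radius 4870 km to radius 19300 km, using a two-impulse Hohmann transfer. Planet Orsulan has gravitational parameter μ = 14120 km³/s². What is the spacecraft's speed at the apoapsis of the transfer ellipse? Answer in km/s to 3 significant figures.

The Hohmann ellipse has a_t = (r₁ + r₂)/2 = 12085 km.
At apoapsis, r = 19300 km.
Vis-viva: v = √[μ(2/r − 1/a_t)] = √[14120 × (2/19300 − 1/12085)] = 0.5430 km/s.

v = 0.543 km/s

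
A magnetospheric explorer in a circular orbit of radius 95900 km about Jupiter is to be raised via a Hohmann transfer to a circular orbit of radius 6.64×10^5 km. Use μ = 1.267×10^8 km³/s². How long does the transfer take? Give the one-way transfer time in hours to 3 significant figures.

t = 18.2 hours

The Hohmann ellipse has a_t = (r₁ + r₂)/2 = 3.7995×10^5 km.
By Kepler's third law the transfer-orbit period is T = 2π√(a_t³/μ), so t = T/2 = 65370 s.
Converting: 65370 s ÷ 3600 s/hour = 18.2 hours.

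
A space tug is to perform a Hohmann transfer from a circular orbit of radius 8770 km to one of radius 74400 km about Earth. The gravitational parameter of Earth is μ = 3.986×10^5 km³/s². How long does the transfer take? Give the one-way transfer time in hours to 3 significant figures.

The Hohmann ellipse has a_t = (r₁ + r₂)/2 = 41585 km.
Transfer time t = π√(a_t³/μ) = π√((41585)³ / 3.986×10^5) = 42200 s.
Converting: 42200 s ÷ 3600 s/hour = 11.7 hours.

t = 11.7 hours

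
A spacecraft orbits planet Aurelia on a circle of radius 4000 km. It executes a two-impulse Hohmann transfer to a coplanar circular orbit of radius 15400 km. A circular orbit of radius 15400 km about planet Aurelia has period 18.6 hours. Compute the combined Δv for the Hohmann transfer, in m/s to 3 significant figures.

From Kepler's third law T² = 4π²r³/μ at r = 15400 km, T = 18.6 hours = 18.6 × 3600 s = 66960 s: μ = 4π²r³/T² = 32158.1 km³/s².
Semi-major axis of the transfer orbit: a_t = (4000 + 15400)/2 = 9700 km.
Circular speed at r₁: v₁ = √(μ/r₁) = √(32158.1/4000) = 2.8354 km/s.
On the transfer ellipse at r₁, vis-viva gives v_p = √[μ(2/r₁ − 1/a_t)] = 3.5726 km/s.
First burn Δv₁ = |v_p − v₁| = 0.7372 km/s.
Circular speed at r₂: v₂ = √(μ/r₂) = 1.4451 km/s.
Transfer-orbit speed at r₂: v_a = √[μ(2/r₂ − 1/a_t)] = 0.92796 km/s.
Second burn Δv₂ = |v₂ − v_a| = 0.5171 km/s.
Total Δv = Δv₁ + Δv₂ = 1.254 km/s.

Δv = 1250 m/s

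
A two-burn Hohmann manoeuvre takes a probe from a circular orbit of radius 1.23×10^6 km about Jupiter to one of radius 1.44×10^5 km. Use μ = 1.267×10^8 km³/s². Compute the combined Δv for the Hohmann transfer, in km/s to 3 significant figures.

Δv = 15.5 km/s

Semi-major axis of the transfer orbit: a_t = (1.230×10^6 + 1.440×10^5)/2 = 6.870×10^5 km.
Circular speed at r₁: v₁ = √(μ/r₁) = √(1.267×10^8/1.230×10^6) = 10.15 km/s.
On the transfer ellipse at r₁, vis-viva gives v_a = √[μ(2/r₁ − 1/a_t)] = 4.647 km/s.
First burn Δv₁ = |v_a − v₁| = 5.503 km/s.
At r₂, v₂ = √(μ/r₂) = 29.66 km/s.
Transfer-orbit speed at r₂: v_p = √[μ(2/r₂ − 1/a_t)] = 39.69 km/s.
Second burn Δv₂ = |v₂ − v_p| = 10.03 km/s.
Δv = Δv₁ + Δv₂ = 5.503 + 10.03 = 15.53 km/s.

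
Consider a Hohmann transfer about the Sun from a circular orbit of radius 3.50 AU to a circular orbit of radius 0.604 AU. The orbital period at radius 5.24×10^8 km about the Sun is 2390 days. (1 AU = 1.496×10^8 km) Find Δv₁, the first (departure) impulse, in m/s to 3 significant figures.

From Kepler's third law T² = 4π²r³/μ at r = 5.24×10^8 km, T = 2390 days = 2390 × 86400 s = 2.06496×10^8 s: μ = 4π²r³/T² = 1.33208×10^11 km³/s².
In km: r₁ = 3.50 × 1.496×10^8 = 5.236×10^8 km; r₂ = 0.604 × 1.496×10^8 = 9.03584×10^7 km.
The Hohmann ellipse has a_t = (r₁ + r₂)/2 = 3.069792×10^8 km.
Circular speed at r = 5.236×10^8 km: v_c = √(μ/r) = 15.9502 km/s.
Vis-viva on the transfer ellipse at r = 5.236×10^8 km gives v_t = √[μ(2/r − 1/a_t)] = 8.65357 km/s.
Δv₁ = |v_t − v_c| = |8.65357 − 15.9502| = 7.297 km/s.

Δv₁ = 7300 m/s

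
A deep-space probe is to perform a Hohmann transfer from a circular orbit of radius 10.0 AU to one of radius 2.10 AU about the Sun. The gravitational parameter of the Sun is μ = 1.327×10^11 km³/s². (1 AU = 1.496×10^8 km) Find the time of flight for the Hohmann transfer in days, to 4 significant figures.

In km: r₁ = 10.0 × 1.496×10^8 = 1.496×10^9 km; r₂ = 2.10 × 1.496×10^8 = 3.1416×10^8 km.
Transfer-ellipse semi-major axis a_t = (r₁ + r₂)/2 = (1.496×10^9 + 3.1416×10^8)/2 = 9.0508×10^8 km.
Half the transfer-orbit period gives t = π√(a_t³/μ) = 2.348×10^8 s.
Converting: 2.348×10^8 s ÷ 86400 s/day = 2718 days.

t = 2718 days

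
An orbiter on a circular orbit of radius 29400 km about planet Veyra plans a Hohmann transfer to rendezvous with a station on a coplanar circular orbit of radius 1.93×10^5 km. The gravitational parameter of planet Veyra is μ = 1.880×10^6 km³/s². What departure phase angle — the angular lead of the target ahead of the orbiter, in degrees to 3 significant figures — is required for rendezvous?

φ = 101°

The Hohmann ellipse has a_t = (r₁ + r₂)/2 = 1.112×10^5 km.
Transfer time t = π√(a_t³/μ) = 84960 s.
Target angular speed ω₂ = √(μ/r₂³) = 1.617×10^-5 rad/s.
Angle swept by the target during transfer: ω₂·t = 1.374 rad = 78.72°.
Arrival is 180° from departure on the ellipse, so φ = 180° − 78.72° = 101°.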